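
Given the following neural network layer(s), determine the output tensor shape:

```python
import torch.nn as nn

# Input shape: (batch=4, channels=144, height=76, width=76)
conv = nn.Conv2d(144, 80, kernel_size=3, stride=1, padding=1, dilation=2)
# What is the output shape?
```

Input: (4, 144, 76, 76) -> Output: (4, 80, 74, 74)

Answer: (4, 80, 74, 74)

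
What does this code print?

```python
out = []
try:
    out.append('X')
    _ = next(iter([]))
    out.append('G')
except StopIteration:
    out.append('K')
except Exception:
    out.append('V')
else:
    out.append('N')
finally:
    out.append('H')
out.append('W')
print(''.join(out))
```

Execution trace: 'X' (try body) → 'K' (except StopIteration) → 'H' (finally) → 'W' (after the try/except). Output: XKHW

Answer: XKHW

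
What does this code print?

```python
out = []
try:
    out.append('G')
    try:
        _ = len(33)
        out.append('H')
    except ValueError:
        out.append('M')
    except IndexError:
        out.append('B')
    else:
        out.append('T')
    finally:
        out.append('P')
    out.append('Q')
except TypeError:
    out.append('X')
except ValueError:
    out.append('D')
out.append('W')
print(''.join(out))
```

Execution trace: 'G' (try body) → 'P' (inner finally) → 'X' (except TypeError) → 'W' (after the try/except). Output: GPXW

Answer: GPXW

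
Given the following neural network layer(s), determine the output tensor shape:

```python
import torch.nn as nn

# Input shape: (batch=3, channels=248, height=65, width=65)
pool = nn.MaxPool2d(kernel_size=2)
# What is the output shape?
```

Input: (3, 248, 65, 65) -> Output: (3, 248, 32, 32)

Answer: (3, 248, 32, 32)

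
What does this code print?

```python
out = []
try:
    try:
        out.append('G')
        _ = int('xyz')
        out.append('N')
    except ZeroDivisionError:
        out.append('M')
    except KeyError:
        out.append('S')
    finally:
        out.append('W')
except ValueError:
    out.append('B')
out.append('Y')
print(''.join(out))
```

Execution trace: 'G' (try body) → 'W' (finally) → 'B' (outer except ValueError) → 'Y' (after the try/except). Output: GWBY

Answer: GWBY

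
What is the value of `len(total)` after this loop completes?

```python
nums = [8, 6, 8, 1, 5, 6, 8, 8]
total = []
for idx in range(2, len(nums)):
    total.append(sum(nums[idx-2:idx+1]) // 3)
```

Number of 3-element averages
`total` takes the values: [] → [7] → [7, 5] → [7, 5, 4] → [7, 5, 4, 4] → [7, 5, 4, 4, 6] → [7, 5, 4, 4, 6, 7]
So `len(total)` = 6

Answer: 6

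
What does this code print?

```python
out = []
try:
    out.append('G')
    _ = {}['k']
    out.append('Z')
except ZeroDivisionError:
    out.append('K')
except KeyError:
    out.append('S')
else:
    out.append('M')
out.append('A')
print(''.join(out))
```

Execution trace: 'G' (try body) → 'S' (except KeyError) → 'A' (after the try/except). Output: GSA

Answer: GSA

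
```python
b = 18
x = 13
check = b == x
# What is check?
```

Trace:
`b = 18` → b = 18
`x = 13` → x = 13
`check = b == x` → check = False
So check = False

Answer: False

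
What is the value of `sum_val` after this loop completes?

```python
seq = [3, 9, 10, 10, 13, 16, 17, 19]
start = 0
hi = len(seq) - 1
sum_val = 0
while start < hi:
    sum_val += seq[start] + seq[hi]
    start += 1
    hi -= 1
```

Sum of pairs from ends
`sum_val` takes the values: 0 → 22 → 48 → 74 → 97

Answer: 97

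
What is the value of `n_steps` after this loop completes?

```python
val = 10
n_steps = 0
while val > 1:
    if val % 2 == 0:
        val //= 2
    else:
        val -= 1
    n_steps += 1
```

Steps to reduce 10 to 1
`n_steps` takes the values: 0 → 1 → 2 → 3 → 4

Answer: 4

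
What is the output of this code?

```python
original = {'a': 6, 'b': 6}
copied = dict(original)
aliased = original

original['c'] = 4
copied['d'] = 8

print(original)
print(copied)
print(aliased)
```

Key concept: dict() creates copy, assignment creates alias.
Step by step:
`original = {'a': 6, 'b': 6}` → original = {'a': 6, 'b': 6}
`copied = dict(original)` → copied = {'a': 6, 'b': 6}
`aliased = original` → aliased = {'a': 6, 'b': 6} (same object as original)
`original['c'] = 4` → original = {'a': 6, 'b': 6, 'c': 4} (same object as aliased); aliased = {'a': 6, 'b': 6, 'c': 4} (same object as original)
`copied['d'] = 8` → copied = {'a': 6, 'b': 6, 'd': 8}
`print(original)` → prints {'a': 6, 'b': 6, 'c': 4}
`print(copied)` → prints {'a': 6, 'b': 6, 'd': 8}
`print(aliased)` → prints {'a': 6, 'b': 6, 'c': 4}

Answer:
{'a': 6, 'b': 6, 'c': 4}
{'a': 6, 'b': 6, 'd': 8}
{'a': 6, 'b': 6, 'c': 4}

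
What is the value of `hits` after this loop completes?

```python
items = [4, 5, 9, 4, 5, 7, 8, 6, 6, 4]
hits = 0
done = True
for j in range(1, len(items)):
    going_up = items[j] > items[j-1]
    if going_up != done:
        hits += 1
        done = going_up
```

Count direction changes in [4, 5, 9, 4, 5, 7, 8, 6, 6, 4]
`hits` takes the values: 0 → 1 → 2 → 3

Answer: 3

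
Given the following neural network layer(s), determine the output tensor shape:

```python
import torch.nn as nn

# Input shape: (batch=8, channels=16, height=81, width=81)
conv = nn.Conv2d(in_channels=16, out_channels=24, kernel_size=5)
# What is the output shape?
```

Input: (8, 16, 81, 81) -> Output: (8, 24, 77, 77)

Answer: (8, 24, 77, 77)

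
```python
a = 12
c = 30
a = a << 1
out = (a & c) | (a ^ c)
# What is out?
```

Trace:
`a = 12` → a = 12
`c = 30` → c = 30
`a = a << 1` → a = 24
`out = (a & c) | (a ^ c)` → out = 30
So out = 30

Answer: 30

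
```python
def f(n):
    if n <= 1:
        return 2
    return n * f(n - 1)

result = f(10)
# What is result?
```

f(10) = 10 * 9 * 8 * 7 * 6 * 5 * 4 * 3 * 2 * 2 = 7257600

Answer: 7257600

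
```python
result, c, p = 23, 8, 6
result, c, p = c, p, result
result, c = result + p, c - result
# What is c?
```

Trace:
`result, c, p = 23, 8, 6` → result = 23; c = 8; p = 6
`result, c, p = c, p, result` → result = 8; c = 6; p = 23
`result, c = result + p, c - result` → result = 31; c = -2
So c = -2

Answer: -2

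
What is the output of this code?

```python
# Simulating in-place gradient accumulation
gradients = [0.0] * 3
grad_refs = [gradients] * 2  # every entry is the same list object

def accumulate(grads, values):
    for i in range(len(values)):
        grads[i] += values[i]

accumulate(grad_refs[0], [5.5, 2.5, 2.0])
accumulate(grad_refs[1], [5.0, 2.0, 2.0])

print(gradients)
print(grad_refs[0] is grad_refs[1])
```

Key concept: gradient accumulation aliasing.
Step by step:
`gradients = [0.0] * 3` → gradients = [0.0, 0.0, 0.0]
`grad_refs = [gradients] * 2` → grad_refs = [[0.0, 0.0, 0.0], [0.0, 0.0, 0.0]]
`accumulate(grad_refs[0], [5.5, 2.5, 2.0])` → gradients = [5.5, 2.5, 2.0]; grad_refs = [[5.5, 2.5, 2.0], [5.5, 2.5, 2.0]]
`accumulate(grad_refs[1], [5.0, 2.0, 2.0])` → gradients = [10.5, 4.5, 4.0]; grad_refs = [[10.5, 4.5, 4.0], [10.5, 4.5, 4.0]]
`print(gradients)` → prints [10.5, 4.5, 4.0]
`print(grad_refs[0] is grad_refs[1])` → prints True

Answer:
[10.5, 4.5, 4.0]
True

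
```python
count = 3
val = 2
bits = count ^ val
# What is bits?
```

Trace:
`count = 3` → count = 3
`val = 2` → val = 2
`bits = count ^ val` → bits = 1
So bits = 1

Answer: 1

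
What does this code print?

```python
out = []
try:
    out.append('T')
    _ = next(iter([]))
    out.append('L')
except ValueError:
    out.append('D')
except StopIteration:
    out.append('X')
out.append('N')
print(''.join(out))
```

Execution trace: 'T' (try body) → 'X' (except StopIteration) → 'N' (after the try/except). Output: TXN

Answer: TXN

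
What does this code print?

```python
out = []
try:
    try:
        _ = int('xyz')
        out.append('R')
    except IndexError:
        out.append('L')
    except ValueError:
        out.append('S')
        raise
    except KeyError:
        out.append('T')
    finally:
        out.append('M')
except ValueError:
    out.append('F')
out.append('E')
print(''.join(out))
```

Execution trace: 'S' (except ValueError) → 'M' (finally) → 'F' (outer except ValueError) → 'E' (after the try/except). Output: SMFE

Answer: SMFE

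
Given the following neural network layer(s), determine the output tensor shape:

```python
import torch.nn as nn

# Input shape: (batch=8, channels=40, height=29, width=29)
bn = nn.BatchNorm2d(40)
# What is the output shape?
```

Input: (8, 40, 29, 29) -> Output: (8, 40, 29, 29)

Answer: (8, 40, 29, 29)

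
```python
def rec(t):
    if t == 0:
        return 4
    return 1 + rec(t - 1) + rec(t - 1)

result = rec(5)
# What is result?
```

rec(t) = 1 + 2·rec(t-1), rec(0)=4. Closed form: (4+1)·2^5 - 1 = 159.

Answer: 159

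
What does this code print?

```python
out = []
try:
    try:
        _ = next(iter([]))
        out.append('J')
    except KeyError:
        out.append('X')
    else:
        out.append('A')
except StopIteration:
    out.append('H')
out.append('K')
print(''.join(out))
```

Execution trace: 'H' (outer except StopIteration) → 'K' (after the try/except). Output: HK

Answer: HK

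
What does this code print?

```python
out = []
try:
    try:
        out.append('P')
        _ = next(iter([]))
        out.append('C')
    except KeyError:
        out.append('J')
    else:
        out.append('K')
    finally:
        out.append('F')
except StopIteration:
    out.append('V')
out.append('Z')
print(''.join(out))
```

Execution trace: 'P' (try body) → 'F' (finally) → 'V' (outer except StopIteration) → 'Z' (after the try/except). Output: PFVZ

Answer: PFVZ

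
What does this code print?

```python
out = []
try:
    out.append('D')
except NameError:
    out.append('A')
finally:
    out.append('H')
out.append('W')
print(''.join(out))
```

Execution trace: 'D' (try body, no exception) → 'H' (finally) → 'W' (after the try/except). Output: DHW

Answer: DHW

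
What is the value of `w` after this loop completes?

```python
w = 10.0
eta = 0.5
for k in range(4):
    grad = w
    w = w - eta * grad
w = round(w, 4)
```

Gradient descent: w = 10.0 * (1 - 0.5)^4
`w` takes the values: 10.0 → 5.0 → 2.5 → 1.25 → 0.625

Answer: 0.625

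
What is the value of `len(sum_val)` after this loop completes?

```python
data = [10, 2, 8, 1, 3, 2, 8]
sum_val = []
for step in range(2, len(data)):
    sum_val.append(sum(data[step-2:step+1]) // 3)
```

Number of 3-element averages
`sum_val` takes the values: [] → [6] → [6, 3] → [6, 3, 4] → [6, 3, 4, 2] → [6, 3, 4, 2, 4]
So `len(sum_val)` = 5

Answer: 5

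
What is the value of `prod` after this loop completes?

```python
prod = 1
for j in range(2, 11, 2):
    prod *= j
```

Product of even numbers 2 to 10
`prod` takes the values: 1 → 2 → 8 → 48 → 384 → 3840

Answer: 3840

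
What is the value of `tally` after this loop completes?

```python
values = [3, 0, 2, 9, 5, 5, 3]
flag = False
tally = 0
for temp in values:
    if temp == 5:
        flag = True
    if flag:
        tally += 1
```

Count elements after first 5 in [3, 0, 2, 9, 5, 5, 3]
`tally` takes the values: 0 → 1 → 2 → 3

Answer: 3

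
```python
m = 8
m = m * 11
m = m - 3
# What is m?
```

Trace:
`m = 8` → m = 8
`m = m * 11` → m = 88
`m = m - 3` → m = 85
So m = 85

Answer: 85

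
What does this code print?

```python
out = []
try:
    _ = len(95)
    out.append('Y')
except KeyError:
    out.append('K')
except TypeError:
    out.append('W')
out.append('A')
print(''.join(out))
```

Execution trace: 'W' (except TypeError) → 'A' (after the try/except). Output: WA

Answer: WA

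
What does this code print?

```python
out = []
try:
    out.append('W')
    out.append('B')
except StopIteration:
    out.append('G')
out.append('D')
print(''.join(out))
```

Execution trace: 'W' (try body) → 'B' (try body, no exception) → 'D' (after the try/except). Output: WBD

Answer: WBD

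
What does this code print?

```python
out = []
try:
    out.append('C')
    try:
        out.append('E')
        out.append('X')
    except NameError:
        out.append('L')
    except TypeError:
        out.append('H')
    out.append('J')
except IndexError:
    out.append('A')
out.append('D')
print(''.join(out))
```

Execution trace: 'C' (try body) → 'E' (inner try body) → 'X' (inner try body, no exception) → 'J' (try body, no exception) → 'D' (after the try/except). Output: CEXJD

Answer: CEXJD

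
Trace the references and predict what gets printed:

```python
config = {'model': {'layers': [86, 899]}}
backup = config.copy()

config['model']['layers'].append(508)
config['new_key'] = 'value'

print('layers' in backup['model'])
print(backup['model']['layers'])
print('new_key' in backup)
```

Key concept: shallow copy gotcha with nested dict.
Step by step:
`config = {'model': {'layers': [86, 899]}}` → config = {'model': {'layers': [86, 899]}}
`backup = config.copy()` → backup = {'model': {'layers': [86, 899]}}
`config['model']['layers'].append(508)` → config = {'model': {'layers': [86, 899, 508]}}; backup = {'model': {'layers': [86, 899, 508]}}
`config['new_key'] = 'value'` → config = {'model': {'layers': [86, 899, 508]}, 'new_key': 'value'}
`print('layers' in backup['model'])` → prints True
`print(backup['model']['layers'])` → prints [86, 899, 508]
`print('new_key' in backup)` → prints False

Answer:
True
[86, 899, 508]
False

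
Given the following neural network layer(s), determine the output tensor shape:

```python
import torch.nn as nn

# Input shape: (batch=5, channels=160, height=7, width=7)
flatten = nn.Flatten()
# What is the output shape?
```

Input: (5, 160, 7, 7) -> Output: (5, 7840)

Answer: (5, 7840)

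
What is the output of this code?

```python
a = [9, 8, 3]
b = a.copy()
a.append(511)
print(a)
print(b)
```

Key concept: list.copy() creates independent copy.
Step by step:
`a = [9, 8, 3]` → a = [9, 8, 3]
`b = a.copy()` → b = [9, 8, 3]
`a.append(511)` → a = [9, 8, 3, 511]
`print(a)` → prints [9, 8, 3, 511]
`print(b)` → prints [9, 8, 3]

Answer:
[9, 8, 3, 511]
[9, 8, 3]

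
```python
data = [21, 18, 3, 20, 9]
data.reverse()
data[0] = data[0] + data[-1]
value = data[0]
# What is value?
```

Trace:
`data = [21, 18, 3, 20, 9]` → data = [21, 18, 3, 20, 9]
`data.reverse()` → data = [9, 20, 3, 18, 21]
`data[0] = data[0] + data[-1]` → data = [30, 20, 3, 18, 21]
`value = data[0]` → value = 30
So value = 30

Answer: 30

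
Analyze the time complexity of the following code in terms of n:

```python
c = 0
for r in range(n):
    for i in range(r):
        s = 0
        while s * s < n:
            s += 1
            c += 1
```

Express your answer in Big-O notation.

Each loop level contributes: n × n × √n. Multiplying the contributions gives O(n^2√n).

Answer: O(n^2√n)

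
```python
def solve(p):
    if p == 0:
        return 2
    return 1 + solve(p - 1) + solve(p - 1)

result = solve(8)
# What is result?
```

solve(p) = 1 + 2·solve(p-1), solve(0)=2. Closed form: (2+1)·2^8 - 1 = 767.

Answer: 767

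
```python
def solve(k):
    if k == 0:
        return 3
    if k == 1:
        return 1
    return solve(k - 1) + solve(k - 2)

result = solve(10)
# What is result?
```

Build up from base cases: solve(0)=3, solve(1)=1, solve(2)=4, solve(3)=5, solve(4)=9, solve(5)=14, solve(6)=23, ..., solve(10)=157

Answer: 157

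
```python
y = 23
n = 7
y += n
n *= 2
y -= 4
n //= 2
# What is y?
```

Trace:
`y = 23` → y = 23
`n = 7` → n = 7
`y += n` → y = 30
`n *= 2` → n = 14
`y -= 4` → y = 26
`n //= 2` → n = 7
So y = 26

Answer: 26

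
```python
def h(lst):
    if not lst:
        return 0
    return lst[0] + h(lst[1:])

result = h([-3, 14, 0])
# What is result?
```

(-3) + 14 + 0 + 0 = 11

Answer: 11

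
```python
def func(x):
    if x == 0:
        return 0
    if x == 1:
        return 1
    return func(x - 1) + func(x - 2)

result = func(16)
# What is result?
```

Build up from base cases: func(0)=0, func(1)=1, func(2)=1, func(3)=2, func(4)=3, func(5)=5, func(6)=8, ..., func(16)=987

Answer: 987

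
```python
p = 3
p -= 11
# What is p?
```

Trace:
`p = 3` → p = 3
`p -= 11` → p = -8
So p = -8

Answer: -8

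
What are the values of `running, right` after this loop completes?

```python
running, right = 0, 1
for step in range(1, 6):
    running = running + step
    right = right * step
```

Sum and factorial of 1 to 5
`running, right` takes the values: (0, 1) → (1, 1) → (3, 1) → (3, 2) → (6, 2) → (6, 6) → (10, 6) → (10, 24) → (15, 24) → (15, 120)

Answer: 15, 120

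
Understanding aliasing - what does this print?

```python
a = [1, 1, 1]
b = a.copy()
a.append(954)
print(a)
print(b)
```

Key concept: list.copy() creates independent copy.
Step by step:
`a = [1, 1, 1]` → a = [1, 1, 1]
`b = a.copy()` → b = [1, 1, 1]
`a.append(954)` → a = [1, 1, 1, 954]
`print(a)` → prints [1, 1, 1, 954]
`print(b)` → prints [1, 1, 1]

Answer:
[1, 1, 1, 954]
[1, 1, 1]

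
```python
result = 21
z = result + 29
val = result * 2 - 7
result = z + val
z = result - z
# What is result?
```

Trace:
`result = 21` → result = 21
`z = result + 29` → z = 50
`val = result * 2 - 7` → val = 35
`result = z + val` → result = 85
`z = result - z` → z = 35
So result = 85

Answer: 85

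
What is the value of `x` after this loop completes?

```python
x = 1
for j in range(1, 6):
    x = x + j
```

Start at 1, add 1 through 5
`x` takes the values: 1 → 2 → 4 → 7 → 11 → 16

Answer: 16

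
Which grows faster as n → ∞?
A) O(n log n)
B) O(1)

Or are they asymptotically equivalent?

O(n log n) vs O(1): Higher order terms dominate.

Answer: A) O(n log n) grows faster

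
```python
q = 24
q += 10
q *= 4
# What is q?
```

Trace:
`q = 24` → q = 24
`q += 10` → q = 34
`q *= 4` → q = 136
So q = 136

Answer: 136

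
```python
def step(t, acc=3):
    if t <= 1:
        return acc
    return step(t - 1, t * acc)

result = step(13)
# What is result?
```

Accumulator trace (n, acc): (13, 3) -> (12, 39) -> (11, 468) -> (10, 5148) -> (9, 51480) -> (8, 463320) -> (7, 3706560) -> (6, 25945920) -> (5, 155675520) -> (4, 778377600) -> (3, 3113510400) -> (2, 9340531200) -> (1, 18681062400) -> return 18681062400

Answer: 18681062400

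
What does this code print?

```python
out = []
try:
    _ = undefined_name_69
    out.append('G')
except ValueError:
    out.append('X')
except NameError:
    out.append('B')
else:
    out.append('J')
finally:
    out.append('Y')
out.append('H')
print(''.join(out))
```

Execution trace: 'B' (except NameError) → 'Y' (finally) → 'H' (after the try/except). Output: BYH

Answer: BYH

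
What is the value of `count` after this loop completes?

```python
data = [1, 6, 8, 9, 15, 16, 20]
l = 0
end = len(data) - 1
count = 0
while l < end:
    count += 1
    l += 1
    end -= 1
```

Iterations until pointers meet (list length 7)
`count` takes the values: 0 → 1 → 2 → 3

Answer: 3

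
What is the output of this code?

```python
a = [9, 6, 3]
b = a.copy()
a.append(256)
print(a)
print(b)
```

Key concept: list.copy() creates independent copy.
Step by step:
`a = [9, 6, 3]` → a = [9, 6, 3]
`b = a.copy()` → b = [9, 6, 3]
`a.append(256)` → a = [9, 6, 3, 256]
`print(a)` → prints [9, 6, 3, 256]
`print(b)` → prints [9, 6, 3]

Answer:
[9, 6, 3, 256]
[9, 6, 3]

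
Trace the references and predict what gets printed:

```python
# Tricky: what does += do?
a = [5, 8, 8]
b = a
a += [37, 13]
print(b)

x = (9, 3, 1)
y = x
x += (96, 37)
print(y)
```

Key concept: += behavior differs for mutable vs immutable.
Step by step:
`a = [5, 8, 8]` → a = [5, 8, 8]
`b = a` → b = [5, 8, 8] (same object as a)
`a += [37, 13]` → a = [5, 8, 8, 37, 13] (same object as b); b = [5, 8, 8, 37, 13] (same object as a)
`print(b)` → prints [5, 8, 8, 37, 13]
`x = (9, 3, 1)` → x = (9, 3, 1)
`y = x` → y = (9, 3, 1)
`x += (96, 37)` → x = (9, 3, 1, 96, 37)
`print(y)` → prints (9, 3, 1)

Answer:
[5, 8, 8, 37, 13]
(9, 3, 1)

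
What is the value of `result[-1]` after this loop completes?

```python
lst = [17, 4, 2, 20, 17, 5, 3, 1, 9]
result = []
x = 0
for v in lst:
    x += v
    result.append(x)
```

Cumulative sum ends at 78
`result` takes the values: [] → [17] → [17, 21] → [17, 21, 23] → [17, 21, 23, 43] → [17, 21, 23, 43, 60] → [17, 21, 23, 43, 60, 65] → [17, 21, 23, 43, 60, 65, 68] → [17, 21, 23, 43, 60, 65, 68, 69] → [17, 21, 23, 43, 60, 65, 68, 69, 78]
So `result[-1]` = 78

Answer: 78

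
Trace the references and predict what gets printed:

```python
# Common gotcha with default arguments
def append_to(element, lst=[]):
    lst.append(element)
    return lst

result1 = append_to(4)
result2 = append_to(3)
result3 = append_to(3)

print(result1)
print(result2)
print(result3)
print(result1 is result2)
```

Key concept: mutable default argument gotcha.
Step by step:
`result1 = append_to(4)` → result1 = [4]
`result2 = append_to(3)` → result1 = [4, 3] (same object as result2); result2 = [4, 3] (same object as result1)
`result3 = append_to(3)` → result1 = [4, 3, 3] (same object as result2, result3); result2 = [4, 3, 3] (same object as result1, result3); result3 = [4, 3, 3] (same object as result1, result2)
`print(result1)` → prints [4, 3, 3]
`print(result2)` → prints [4, 3, 3]
`print(result3)` → prints [4, 3, 3]
`print(result1 is result2)` → prints True

Answer:
[4, 3, 3]
[4, 3, 3]
[4, 3, 3]
True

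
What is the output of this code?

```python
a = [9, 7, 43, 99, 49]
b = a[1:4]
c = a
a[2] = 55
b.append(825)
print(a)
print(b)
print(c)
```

Key concept: slice vs alias.
Step by step:
`a = [9, 7, 43, 99, 49]` → a = [9, 7, 43, 99, 49]
`b = a[1:4]` → b = [7, 43, 99]
`c = a` → c = [9, 7, 43, 99, 49] (same object as a)
`a[2] = 55` → a = [9, 7, 55, 99, 49] (same object as c); c = [9, 7, 55, 99, 49] (same object as a)
`b.append(825)` → b = [7, 43, 99, 825]
`print(a)` → prints [9, 7, 55, 99, 49]
`print(b)` → prints [7, 43, 99, 825]
`print(c)` → prints [9, 7, 55, 99, 49]

Answer:
[9, 7, 55, 99, 49]
[7, 43, 99, 825]
[9, 7, 55, 99, 49]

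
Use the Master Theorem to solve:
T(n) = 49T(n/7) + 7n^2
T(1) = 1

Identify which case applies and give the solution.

a=49, b=7, f(n)=7n^2. log_7(49) = 2. Since c=2 = 2, Case 2 applies: T(n) = Θ(n^log_b(a) · log n) = O(n^2 log n).

Answer: O(n^2 log n) - Case 2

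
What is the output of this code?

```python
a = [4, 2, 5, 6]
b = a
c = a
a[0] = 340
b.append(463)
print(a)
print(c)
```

Key concept: multiple aliases.
Step by step:
`a = [4, 2, 5, 6]` → a = [4, 2, 5, 6]
`b = a` → b = [4, 2, 5, 6] (same object as a)
`c = a` → c = [4, 2, 5, 6] (same object as a, b)
`a[0] = 340` → a = [340, 2, 5, 6] (same object as b, c); b = [340, 2, 5, 6] (same object as a, c); c = [340, 2, 5, 6] (same object as a, b)
`b.append(463)` → a = [340, 2, 5, 6, 463] (same object as b, c); b = [340, 2, 5, 6, 463] (same object as a, c); c = [340, 2, 5, 6, 463] (same object as a, b)
`print(a)` → prints [340, 2, 5, 6, 463]
`print(c)` → prints [340, 2, 5, 6, 463]

Answer:
[340, 2, 5, 6, 463]
[340, 2, 5, 6, 463]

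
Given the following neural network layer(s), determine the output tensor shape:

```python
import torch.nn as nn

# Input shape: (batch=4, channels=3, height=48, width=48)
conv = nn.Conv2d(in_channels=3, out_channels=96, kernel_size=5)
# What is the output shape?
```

Input: (4, 3, 48, 48) -> Output: (4, 96, 44, 44)

Answer: (4, 96, 44, 44)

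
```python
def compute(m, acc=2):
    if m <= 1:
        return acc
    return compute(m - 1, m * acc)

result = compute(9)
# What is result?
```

Accumulator trace (n, acc): (9, 2) -> (8, 18) -> (7, 144) -> (6, 1008) -> (5, 6048) -> (4, 30240) -> (3, 120960) -> (2, 362880) -> (1, 725760) -> return 725760

Answer: 725760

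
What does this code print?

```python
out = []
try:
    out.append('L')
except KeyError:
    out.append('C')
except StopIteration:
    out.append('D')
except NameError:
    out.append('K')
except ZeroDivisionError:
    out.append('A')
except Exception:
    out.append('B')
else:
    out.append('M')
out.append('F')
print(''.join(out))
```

Execution trace: 'L' (try body, no exception) → 'M' (else) → 'F' (after the try/except). Output: LMF

Answer: LMF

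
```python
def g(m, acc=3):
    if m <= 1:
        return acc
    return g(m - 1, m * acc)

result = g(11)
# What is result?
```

Accumulator trace (n, acc): (11, 3) -> (10, 33) -> (9, 330) -> (8, 2970) -> (7, 23760) -> (6, 166320) -> (5, 997920) -> (4, 4989600) -> (3, 19958400) -> (2, 59875200) -> (1, 119750400) -> return 119750400

Answer: 119750400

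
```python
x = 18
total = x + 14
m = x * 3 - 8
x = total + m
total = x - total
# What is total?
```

Trace:
`x = 18` → x = 18
`total = x + 14` → total = 32
`m = x * 3 - 8` → m = 46
`x = total + m` → x = 78
`total = x - total` → total = 46
So total = 46

Answer: 46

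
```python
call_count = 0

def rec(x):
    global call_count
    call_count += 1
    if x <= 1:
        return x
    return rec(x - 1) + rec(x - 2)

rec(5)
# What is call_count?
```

Calls(x) = 1 + Calls(x-1) + Calls(x-2); Calls(0)=Calls(1)=1. For x=5 this gives 15.

Answer: 15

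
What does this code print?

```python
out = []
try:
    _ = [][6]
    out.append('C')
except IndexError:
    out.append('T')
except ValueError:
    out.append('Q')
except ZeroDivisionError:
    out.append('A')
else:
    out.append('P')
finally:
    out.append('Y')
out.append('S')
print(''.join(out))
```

Execution trace: 'T' (except IndexError) → 'Y' (finally) → 'S' (after the try/except). Output: TYS

Answer: TYS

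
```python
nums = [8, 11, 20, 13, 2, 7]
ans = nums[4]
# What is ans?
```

Trace:
`nums = [8, 11, 20, 13, 2, 7]` → nums = [8, 11, 20, 13, 2, 7]
`ans = nums[4]` → ans = 2
So ans = 2

Answer: 2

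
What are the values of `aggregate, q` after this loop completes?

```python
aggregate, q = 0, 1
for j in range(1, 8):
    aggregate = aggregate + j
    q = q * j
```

Sum and factorial of 1 to 7
`aggregate, q` takes the values: (0, 1) → (1, 1) → (3, 1) → (3, 2) → (6, 2) → (6, 6) → (10, 6) → (10, 24) → (15, 24) → (15, 120) → (21, 120) → (21, 720) → (28, 720) → (28, 5040)

Answer: 28, 5040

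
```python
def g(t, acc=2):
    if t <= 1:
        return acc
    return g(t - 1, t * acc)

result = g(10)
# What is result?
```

Accumulator trace (n, acc): (10, 2) -> (9, 20) -> (8, 180) -> (7, 1440) -> (6, 10080) -> (5, 60480) -> (4, 302400) -> (3, 1209600) -> (2, 3628800) -> (1, 7257600) -> return 7257600

Answer: 7257600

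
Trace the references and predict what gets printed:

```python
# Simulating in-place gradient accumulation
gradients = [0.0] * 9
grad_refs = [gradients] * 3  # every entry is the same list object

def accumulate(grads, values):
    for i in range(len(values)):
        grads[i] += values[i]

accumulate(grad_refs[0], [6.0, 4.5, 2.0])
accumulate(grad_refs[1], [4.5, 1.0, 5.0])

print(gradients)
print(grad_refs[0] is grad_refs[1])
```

Key concept: gradient accumulation aliasing.
Step by step:
`gradients = [0.0] * 9` → gradients = [0.0, 0.0, 0.0, 0.0, 0.0, 0.0, 0.0, 0.0, 0.0]
`grad_refs = [gradients] * 3` → grad_refs = [[0.0, 0.0, 0.0, 0.0, 0.0, 0.0, 0.0, 0.0, 0.0], [0.0, 0.0, 0.0, 0.0, 0.0, 0.0, 0.0, 0.0, 0.0], [0.0, 0.0, 0.0, 0.0, 0.0, 0.0, 0.0, 0.0, 0.0]]
`accumulate(grad_refs[0], [6.0, 4.5, 2.0])` → gradients = [6.0, 4.5, 2.0, 0.0, 0.0, 0.0, 0.0, 0.0, 0.0]; grad_refs = [[6.0, 4.5, 2.0, 0.0, 0.0, 0.0, 0.0, 0.0, 0.0], [6.0, 4.5, 2.0, 0.0, 0.0, 0.0, 0.0, 0.0, 0.0], [6.0, 4.5, 2.0, 0.0, 0.0, 0.0, 0.0, 0.0, 0.0]]
`accumulate(grad_refs[1], [4.5, 1.0, 5.0])` → gradients = [10.5, 5.5, 7.0, 0.0, 0.0, 0.0, 0.0, 0.0, 0.0]; grad_refs = [[10.5, 5.5, 7.0, 0.0, 0.0, 0.0, 0.0, 0.0, 0.0], [10.5, 5.5, 7.0, 0.0, 0.0, 0.0, 0.0, 0.0, 0.0], [10.5, 5.5, 7.0, 0.0, 0.0, 0.0, 0.0, 0.0, 0.0]]
`print(gradients)` → prints [10.5, 5.5, 7.0, 0.0, 0.0, 0.0, 0.0, 0.0, 0.0]
`print(grad_refs[0] is grad_refs[1])` → prints True

Answer:
[10.5, 5.5, 7.0, 0.0, 0.0, 0.0, 0.0, 0.0, 0.0]
True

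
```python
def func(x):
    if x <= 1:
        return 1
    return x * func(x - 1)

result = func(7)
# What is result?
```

func(7) = 7 * 6 * 5 * 4 * 3 * 2 * 1 = 5040

Answer: 5040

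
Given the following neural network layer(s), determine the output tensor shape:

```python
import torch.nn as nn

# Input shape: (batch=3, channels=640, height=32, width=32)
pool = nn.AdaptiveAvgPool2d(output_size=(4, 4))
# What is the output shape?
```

Input: (3, 640, 32, 32) -> Output: (3, 640, 4, 4)

Answer: (3, 640, 4, 4)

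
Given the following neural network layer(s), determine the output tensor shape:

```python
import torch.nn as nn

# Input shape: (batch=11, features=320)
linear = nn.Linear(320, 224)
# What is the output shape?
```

Input: (11, 320) -> Output: (11, 224)

Answer: (11, 224)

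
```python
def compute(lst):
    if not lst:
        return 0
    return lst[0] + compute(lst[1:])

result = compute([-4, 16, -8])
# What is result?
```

(-4) + 16 + (-8) + 0 = 4

Answer: 4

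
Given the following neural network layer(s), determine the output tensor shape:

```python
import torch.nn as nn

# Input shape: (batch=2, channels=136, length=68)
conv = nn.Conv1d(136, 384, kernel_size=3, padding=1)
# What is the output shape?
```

Input: (2, 136, 68) -> Output: (2, 384, 68)

Answer: (2, 384, 68)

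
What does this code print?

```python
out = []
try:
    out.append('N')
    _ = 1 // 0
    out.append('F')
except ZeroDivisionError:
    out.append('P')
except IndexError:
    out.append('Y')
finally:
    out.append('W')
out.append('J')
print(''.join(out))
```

Execution trace: 'N' (try body) → 'P' (except ZeroDivisionError) → 'W' (finally) → 'J' (after the try/except). Output: NPWJ

Answer: NPWJ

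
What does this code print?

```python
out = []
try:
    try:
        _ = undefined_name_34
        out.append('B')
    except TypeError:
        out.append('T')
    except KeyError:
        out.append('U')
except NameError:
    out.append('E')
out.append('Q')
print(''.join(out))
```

Execution trace: 'E' (outer except NameError) → 'Q' (after the try/except). Output: EQ

Answer: EQ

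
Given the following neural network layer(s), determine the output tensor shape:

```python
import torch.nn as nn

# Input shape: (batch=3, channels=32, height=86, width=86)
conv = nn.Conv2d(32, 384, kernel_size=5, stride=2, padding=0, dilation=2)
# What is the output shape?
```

Input: (3, 32, 86, 86) -> Output: (3, 384, 39, 39)

Answer: (3, 384, 39, 39)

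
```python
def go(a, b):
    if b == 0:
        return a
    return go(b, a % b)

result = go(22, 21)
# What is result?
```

go(22, 21) -> go(21, 1) -> go(1, 0) -> 1

Answer: 1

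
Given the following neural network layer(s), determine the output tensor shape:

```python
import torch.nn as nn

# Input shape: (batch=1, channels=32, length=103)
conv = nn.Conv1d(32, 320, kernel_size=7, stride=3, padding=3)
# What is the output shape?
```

Input: (1, 32, 103) -> Output: (1, 320, 35)

Answer: (1, 320, 35)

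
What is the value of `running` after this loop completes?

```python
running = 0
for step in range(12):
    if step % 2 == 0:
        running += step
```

Sum of even numbers 0 to 11
`running` takes the values: 0 → 2 → 6 → 12 → 20 → 30

Answer: 30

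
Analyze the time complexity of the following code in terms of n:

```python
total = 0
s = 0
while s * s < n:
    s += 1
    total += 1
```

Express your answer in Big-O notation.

Each loop level contributes: √n. Multiplying the contributions gives O(√n).

Answer: O(√n)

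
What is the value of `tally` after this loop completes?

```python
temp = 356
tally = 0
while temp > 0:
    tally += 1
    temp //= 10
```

Count digits by repeated division by 10
`tally` takes the values: 0 → 1 → 2 → 3

Answer: 3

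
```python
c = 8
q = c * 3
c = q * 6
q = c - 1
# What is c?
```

Trace:
`c = 8` → c = 8
`q = c * 3` → q = 24
`c = q * 6` → c = 144
`q = c - 1` → q = 143
So c = 144

Answer: 144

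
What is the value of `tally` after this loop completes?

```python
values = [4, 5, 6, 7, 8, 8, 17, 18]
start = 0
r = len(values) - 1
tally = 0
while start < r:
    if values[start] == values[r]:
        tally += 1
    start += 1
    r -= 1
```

Count matching pairs from ends
`tally` takes the values: 0

Answer: 0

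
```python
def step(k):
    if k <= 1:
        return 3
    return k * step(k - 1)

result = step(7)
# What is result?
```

step(7) = 7 * 6 * 5 * 4 * 3 * 2 * 3 = 15120

Answer: 15120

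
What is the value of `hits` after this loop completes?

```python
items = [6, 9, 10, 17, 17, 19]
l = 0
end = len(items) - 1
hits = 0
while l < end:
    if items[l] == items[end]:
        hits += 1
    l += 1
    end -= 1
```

Count matching pairs from ends
`hits` takes the values: 0

Answer: 0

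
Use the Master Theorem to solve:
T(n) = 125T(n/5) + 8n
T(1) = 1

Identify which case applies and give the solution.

a=125, b=5, f(n)=8n. log_5(125) = 3. Since c=1 < 3, Case 1 applies: T(n) = Θ(n^log_b(a)) = O(n^3).

Answer: O(n^3) - Case 1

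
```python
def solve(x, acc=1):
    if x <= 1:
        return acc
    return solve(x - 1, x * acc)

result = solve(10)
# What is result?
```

Accumulator trace (n, acc): (10, 1) -> (9, 10) -> (8, 90) -> (7, 720) -> (6, 5040) -> (5, 30240) -> (4, 151200) -> (3, 604800) -> (2, 1814400) -> (1, 3628800) -> return 3628800

Answer: 3628800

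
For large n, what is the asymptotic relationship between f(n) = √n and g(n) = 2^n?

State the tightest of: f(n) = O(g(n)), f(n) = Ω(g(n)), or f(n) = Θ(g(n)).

√n vs 2^n: f(n) = O(g(n)) but not Ω(g(n)) — 2^n grows strictly faster than √n.

Answer: f(n) = O(g(n)) but not Ω(g(n)) — 2^n grows strictly faster than √n.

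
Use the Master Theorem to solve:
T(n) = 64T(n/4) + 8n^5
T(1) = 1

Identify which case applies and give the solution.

a=64, b=4, f(n)=8n^5. log_4(64) = 3. Since c=5 > 3 and the regularity condition holds (64(n/4)^5 = (64/4^5)n^5 with 64/4^5 < 1), Case 3 applies: T(n) = Θ(f(n)) = O(n^5).

Answer: O(n^5) - Case 3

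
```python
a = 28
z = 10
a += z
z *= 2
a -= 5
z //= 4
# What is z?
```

Trace:
`a = 28` → a = 28
`z = 10` → z = 10
`a += z` → a = 38
`z *= 2` → z = 20
`a -= 5` → a = 33
`z //= 4` → z = 5
So z = 5

Answer: 5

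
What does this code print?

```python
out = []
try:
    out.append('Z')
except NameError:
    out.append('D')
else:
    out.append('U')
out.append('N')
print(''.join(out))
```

Execution trace: 'Z' (try body, no exception) → 'U' (else) → 'N' (after the try/except). Output: ZUN

Answer: ZUN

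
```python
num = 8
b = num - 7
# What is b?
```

Trace:
`num = 8` → num = 8
`b = num - 7` → b = 1
So b = 1

Answer: 1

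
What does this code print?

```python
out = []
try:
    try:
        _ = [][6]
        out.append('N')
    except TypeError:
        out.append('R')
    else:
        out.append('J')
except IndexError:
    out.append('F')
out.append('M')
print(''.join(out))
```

Execution trace: 'F' (outer except IndexError) → 'M' (after the try/except). Output: FM

Answer: FM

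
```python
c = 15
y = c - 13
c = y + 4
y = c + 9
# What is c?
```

Trace:
`c = 15` → c = 15
`y = c - 13` → y = 2
`c = y + 4` → c = 6
`y = c + 9` → y = 15
So c = 6

Answer: 6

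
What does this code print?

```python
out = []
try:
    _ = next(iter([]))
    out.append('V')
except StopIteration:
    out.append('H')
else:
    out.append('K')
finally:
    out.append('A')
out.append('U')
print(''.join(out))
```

Execution trace: 'H' (except StopIteration) → 'A' (finally) → 'U' (after the try/except). Output: HAU

Answer: HAU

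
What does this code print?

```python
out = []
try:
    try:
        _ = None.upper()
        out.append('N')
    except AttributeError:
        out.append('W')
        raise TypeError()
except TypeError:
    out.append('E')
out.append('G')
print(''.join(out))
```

Execution trace: 'W' (inner except AttributeError) → 'E' (outer except TypeError) → 'G' (after the try/except). Output: WEG

Answer: WEG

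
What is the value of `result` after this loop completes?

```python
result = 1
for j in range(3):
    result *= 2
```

2^3 = 8
`result` takes the values: 1 → 2 → 4 → 8

Answer: 8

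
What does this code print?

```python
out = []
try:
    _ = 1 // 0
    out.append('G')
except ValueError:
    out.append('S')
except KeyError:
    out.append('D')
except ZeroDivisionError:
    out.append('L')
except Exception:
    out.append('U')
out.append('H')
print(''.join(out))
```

Execution trace: 'L' (except ZeroDivisionError) → 'H' (after the try/except). Output: LH

Answer: LH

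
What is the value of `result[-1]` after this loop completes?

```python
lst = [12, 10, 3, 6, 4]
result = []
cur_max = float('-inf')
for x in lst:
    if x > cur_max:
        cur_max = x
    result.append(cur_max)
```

Running max ends at 12
`result` takes the values: [] → [12] → [12, 12] → [12, 12, 12] → [12, 12, 12, 12] → [12, 12, 12, 12, 12]
So `result[-1]` = 12

Answer: 12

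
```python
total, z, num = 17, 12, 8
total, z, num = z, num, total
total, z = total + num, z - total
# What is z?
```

Trace:
`total, z, num = 17, 12, 8` → total = 17; z = 12; num = 8
`total, z, num = z, num, total` → total = 12; z = 8; num = 17
`total, z = total + num, z - total` → total = 29; z = -4
So z = -4

Answer: -4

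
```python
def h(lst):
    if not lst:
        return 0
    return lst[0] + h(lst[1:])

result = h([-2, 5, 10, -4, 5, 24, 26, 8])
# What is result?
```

(-2) + 5 + 10 + (-4) + 5 + 24 + 26 + 8 + 0 = 72

Answer: 72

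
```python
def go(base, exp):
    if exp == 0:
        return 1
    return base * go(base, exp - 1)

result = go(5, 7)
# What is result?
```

go(5, 7) = 5 * 5 * 5 * 5 * 5 * 5 * 5 = 78125

Answer: 78125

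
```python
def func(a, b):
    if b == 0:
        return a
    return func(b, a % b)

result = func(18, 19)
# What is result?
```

func(18, 19) -> func(19, 18) -> func(18, 1) -> func(1, 0) -> 1

Answer: 1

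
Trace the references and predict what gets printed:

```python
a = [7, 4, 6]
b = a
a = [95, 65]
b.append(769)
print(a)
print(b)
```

Key concept: rebinding vs mutation: a is rebound to a new list, b still points at the original.
Step by step:
`a = [7, 4, 6]` → a = [7, 4, 6]
`b = a` → b = [7, 4, 6] (same object as a)
`a = [95, 65]` → a = [95, 65]
`b.append(769)` → b = [7, 4, 6, 769]
`print(a)` → prints [95, 65]
`print(b)` → prints [7, 4, 6, 769]

Answer:
[95, 65]
[7, 4, 6, 769]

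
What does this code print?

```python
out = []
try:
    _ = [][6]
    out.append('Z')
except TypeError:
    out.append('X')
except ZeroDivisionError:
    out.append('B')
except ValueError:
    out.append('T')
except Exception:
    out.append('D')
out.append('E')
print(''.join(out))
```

Execution trace: 'D' (except Exception) → 'E' (after the try/except). Output: DE

Answer: DE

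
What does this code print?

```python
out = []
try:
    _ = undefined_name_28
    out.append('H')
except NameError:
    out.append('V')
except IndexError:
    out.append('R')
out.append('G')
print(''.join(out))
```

Execution trace: 'V' (except NameError) → 'G' (after the try/except). Output: VG

Answer: VG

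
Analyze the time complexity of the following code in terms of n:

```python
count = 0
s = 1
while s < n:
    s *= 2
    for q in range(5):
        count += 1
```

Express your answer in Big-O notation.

Each loop level contributes: log n × 1. Multiplying the contributions gives O(log n).

Answer: O(log n)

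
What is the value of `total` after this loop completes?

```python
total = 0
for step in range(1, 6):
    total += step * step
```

Sum of squares 1² to 5² = 55
`total` takes the values: 0 → 1 → 5 → 14 → 30 → 55

Answer: 55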